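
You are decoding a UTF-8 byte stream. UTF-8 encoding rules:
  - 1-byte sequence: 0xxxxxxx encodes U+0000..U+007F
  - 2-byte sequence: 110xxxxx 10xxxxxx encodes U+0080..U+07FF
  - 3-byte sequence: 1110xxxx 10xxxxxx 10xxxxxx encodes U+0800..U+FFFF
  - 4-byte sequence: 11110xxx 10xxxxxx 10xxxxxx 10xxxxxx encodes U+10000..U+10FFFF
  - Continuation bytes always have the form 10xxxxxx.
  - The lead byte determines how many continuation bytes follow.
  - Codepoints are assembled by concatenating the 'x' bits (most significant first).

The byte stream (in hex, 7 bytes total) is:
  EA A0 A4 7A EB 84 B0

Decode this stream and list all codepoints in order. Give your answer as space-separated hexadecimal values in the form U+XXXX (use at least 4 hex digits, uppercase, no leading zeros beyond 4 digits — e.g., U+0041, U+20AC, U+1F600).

Answer: U+A824 U+007A U+B130

Derivation:
Byte[0]=EA: 3-byte lead, need 2 cont bytes. acc=0xA
Byte[1]=A0: continuation. acc=(acc<<6)|0x20=0x2A0
Byte[2]=A4: continuation. acc=(acc<<6)|0x24=0xA824
Completed: cp=U+A824 (starts at byte 0)
Byte[3]=7A: 1-byte ASCII. cp=U+007A
Byte[4]=EB: 3-byte lead, need 2 cont bytes. acc=0xB
Byte[5]=84: continuation. acc=(acc<<6)|0x04=0x2C4
Byte[6]=B0: continuation. acc=(acc<<6)|0x30=0xB130
Completed: cp=U+B130 (starts at byte 4)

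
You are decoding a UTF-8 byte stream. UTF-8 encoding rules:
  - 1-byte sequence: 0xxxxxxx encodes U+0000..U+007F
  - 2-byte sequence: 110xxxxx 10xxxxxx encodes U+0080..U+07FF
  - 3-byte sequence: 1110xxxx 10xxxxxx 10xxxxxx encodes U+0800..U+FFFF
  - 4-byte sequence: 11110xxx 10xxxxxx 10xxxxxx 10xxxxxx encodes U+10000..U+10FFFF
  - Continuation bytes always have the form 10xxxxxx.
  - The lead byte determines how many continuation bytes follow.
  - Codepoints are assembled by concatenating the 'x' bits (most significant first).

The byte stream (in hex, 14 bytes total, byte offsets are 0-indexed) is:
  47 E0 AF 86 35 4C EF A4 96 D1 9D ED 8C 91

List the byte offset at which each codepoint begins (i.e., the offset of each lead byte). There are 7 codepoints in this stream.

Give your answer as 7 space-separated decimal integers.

Answer: 0 1 4 5 6 9 11

Derivation:
Byte[0]=47: 1-byte ASCII. cp=U+0047
Byte[1]=E0: 3-byte lead, need 2 cont bytes. acc=0x0
Byte[2]=AF: continuation. acc=(acc<<6)|0x2F=0x2F
Byte[3]=86: continuation. acc=(acc<<6)|0x06=0xBC6
Completed: cp=U+0BC6 (starts at byte 1)
Byte[4]=35: 1-byte ASCII. cp=U+0035
Byte[5]=4C: 1-byte ASCII. cp=U+004C
Byte[6]=EF: 3-byte lead, need 2 cont bytes. acc=0xF
Byte[7]=A4: continuation. acc=(acc<<6)|0x24=0x3E4
Byte[8]=96: continuation. acc=(acc<<6)|0x16=0xF916
Completed: cp=U+F916 (starts at byte 6)
Byte[9]=D1: 2-byte lead, need 1 cont bytes. acc=0x11
Byte[10]=9D: continuation. acc=(acc<<6)|0x1D=0x45D
Completed: cp=U+045D (starts at byte 9)
Byte[11]=ED: 3-byte lead, need 2 cont bytes. acc=0xD
Byte[12]=8C: continuation. acc=(acc<<6)|0x0C=0x34C
Byte[13]=91: continuation. acc=(acc<<6)|0x11=0xD311
Completed: cp=U+D311 (starts at byte 11)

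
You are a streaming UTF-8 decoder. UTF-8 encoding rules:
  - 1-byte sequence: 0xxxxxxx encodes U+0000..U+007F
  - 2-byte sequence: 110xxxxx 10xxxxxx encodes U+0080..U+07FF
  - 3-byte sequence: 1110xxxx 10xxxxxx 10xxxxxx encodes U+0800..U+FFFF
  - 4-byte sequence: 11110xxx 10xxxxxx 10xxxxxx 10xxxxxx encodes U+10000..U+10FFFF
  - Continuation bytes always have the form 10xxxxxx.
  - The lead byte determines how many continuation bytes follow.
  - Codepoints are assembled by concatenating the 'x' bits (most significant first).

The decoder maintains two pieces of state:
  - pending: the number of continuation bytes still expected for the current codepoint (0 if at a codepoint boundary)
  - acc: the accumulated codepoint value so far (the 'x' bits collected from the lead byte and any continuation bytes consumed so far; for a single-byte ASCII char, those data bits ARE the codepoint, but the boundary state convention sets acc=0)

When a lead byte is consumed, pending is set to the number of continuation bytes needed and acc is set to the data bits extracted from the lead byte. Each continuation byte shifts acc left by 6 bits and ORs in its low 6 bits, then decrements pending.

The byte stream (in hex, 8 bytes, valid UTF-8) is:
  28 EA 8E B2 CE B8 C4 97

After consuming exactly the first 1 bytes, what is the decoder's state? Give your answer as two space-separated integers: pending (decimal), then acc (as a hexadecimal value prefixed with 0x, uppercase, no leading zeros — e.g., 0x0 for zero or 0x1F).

Byte[0]=28: 1-byte. pending=0, acc=0x0

Answer: 0 0x0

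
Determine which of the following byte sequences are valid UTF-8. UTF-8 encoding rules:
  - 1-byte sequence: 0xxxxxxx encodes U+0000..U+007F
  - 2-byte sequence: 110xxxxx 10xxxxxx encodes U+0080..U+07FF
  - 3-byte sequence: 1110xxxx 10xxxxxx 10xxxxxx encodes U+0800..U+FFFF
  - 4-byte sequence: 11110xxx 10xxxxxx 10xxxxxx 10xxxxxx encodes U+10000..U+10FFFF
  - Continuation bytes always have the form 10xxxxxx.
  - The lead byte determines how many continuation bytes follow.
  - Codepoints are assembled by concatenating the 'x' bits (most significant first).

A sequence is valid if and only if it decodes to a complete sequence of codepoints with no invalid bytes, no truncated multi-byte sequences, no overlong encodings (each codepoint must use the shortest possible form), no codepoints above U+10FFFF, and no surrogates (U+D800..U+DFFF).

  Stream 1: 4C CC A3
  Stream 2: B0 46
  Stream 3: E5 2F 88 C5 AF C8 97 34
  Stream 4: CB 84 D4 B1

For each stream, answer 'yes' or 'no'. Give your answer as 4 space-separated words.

Answer: yes no no yes

Derivation:
Stream 1: decodes cleanly. VALID
Stream 2: error at byte offset 0. INVALID
Stream 3: error at byte offset 1. INVALID
Stream 4: decodes cleanly. VALID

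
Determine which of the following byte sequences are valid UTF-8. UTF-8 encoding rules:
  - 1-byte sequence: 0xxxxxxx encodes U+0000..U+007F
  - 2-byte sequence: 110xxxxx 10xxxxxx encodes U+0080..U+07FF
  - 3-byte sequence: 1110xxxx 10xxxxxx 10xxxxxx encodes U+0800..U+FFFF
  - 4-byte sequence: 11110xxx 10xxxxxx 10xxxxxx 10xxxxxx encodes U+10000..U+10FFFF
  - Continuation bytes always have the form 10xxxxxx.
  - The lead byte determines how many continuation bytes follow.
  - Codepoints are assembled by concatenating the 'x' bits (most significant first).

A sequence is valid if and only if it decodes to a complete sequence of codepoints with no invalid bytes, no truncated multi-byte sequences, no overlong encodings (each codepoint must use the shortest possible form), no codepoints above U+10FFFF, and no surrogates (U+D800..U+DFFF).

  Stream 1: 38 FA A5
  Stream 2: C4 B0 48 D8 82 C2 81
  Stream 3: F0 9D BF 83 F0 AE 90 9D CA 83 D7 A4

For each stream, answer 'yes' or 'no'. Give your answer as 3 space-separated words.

Answer: no yes yes

Derivation:
Stream 1: error at byte offset 1. INVALID
Stream 2: decodes cleanly. VALID
Stream 3: decodes cleanly. VALID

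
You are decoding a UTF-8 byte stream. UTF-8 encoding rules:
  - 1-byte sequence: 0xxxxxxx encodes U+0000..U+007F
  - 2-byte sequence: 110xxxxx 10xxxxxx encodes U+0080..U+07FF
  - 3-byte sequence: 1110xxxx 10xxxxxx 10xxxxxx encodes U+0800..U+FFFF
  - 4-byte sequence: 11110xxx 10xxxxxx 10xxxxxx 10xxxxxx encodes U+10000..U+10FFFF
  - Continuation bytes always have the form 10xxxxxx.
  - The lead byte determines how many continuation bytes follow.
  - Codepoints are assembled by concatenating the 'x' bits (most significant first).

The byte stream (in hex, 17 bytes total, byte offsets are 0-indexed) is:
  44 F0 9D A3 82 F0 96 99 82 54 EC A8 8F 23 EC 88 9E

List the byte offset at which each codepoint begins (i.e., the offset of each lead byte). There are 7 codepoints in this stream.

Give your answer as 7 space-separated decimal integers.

Answer: 0 1 5 9 10 13 14

Derivation:
Byte[0]=44: 1-byte ASCII. cp=U+0044
Byte[1]=F0: 4-byte lead, need 3 cont bytes. acc=0x0
Byte[2]=9D: continuation. acc=(acc<<6)|0x1D=0x1D
Byte[3]=A3: continuation. acc=(acc<<6)|0x23=0x763
Byte[4]=82: continuation. acc=(acc<<6)|0x02=0x1D8C2
Completed: cp=U+1D8C2 (starts at byte 1)
Byte[5]=F0: 4-byte lead, need 3 cont bytes. acc=0x0
Byte[6]=96: continuation. acc=(acc<<6)|0x16=0x16
Byte[7]=99: continuation. acc=(acc<<6)|0x19=0x599
Byte[8]=82: continuation. acc=(acc<<6)|0x02=0x16642
Completed: cp=U+16642 (starts at byte 5)
Byte[9]=54: 1-byte ASCII. cp=U+0054
Byte[10]=EC: 3-byte lead, need 2 cont bytes. acc=0xC
Byte[11]=A8: continuation. acc=(acc<<6)|0x28=0x328
Byte[12]=8F: continuation. acc=(acc<<6)|0x0F=0xCA0F
Completed: cp=U+CA0F (starts at byte 10)
Byte[13]=23: 1-byte ASCII. cp=U+0023
Byte[14]=EC: 3-byte lead, need 2 cont bytes. acc=0xC
Byte[15]=88: continuation. acc=(acc<<6)|0x08=0x308
Byte[16]=9E: continuation. acc=(acc<<6)|0x1E=0xC21E
Completed: cp=U+C21E (starts at byte 14)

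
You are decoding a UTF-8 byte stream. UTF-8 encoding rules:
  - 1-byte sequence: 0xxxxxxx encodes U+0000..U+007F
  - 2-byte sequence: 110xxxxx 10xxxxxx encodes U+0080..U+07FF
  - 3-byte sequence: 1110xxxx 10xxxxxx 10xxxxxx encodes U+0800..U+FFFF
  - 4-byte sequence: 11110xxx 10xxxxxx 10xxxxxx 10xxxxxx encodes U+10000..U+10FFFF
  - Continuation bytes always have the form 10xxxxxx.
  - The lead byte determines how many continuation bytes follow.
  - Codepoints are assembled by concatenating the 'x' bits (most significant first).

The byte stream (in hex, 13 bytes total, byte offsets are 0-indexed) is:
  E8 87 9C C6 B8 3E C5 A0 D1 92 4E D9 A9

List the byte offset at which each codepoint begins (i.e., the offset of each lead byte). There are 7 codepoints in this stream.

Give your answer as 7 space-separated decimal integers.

Answer: 0 3 5 6 8 10 11

Derivation:
Byte[0]=E8: 3-byte lead, need 2 cont bytes. acc=0x8
Byte[1]=87: continuation. acc=(acc<<6)|0x07=0x207
Byte[2]=9C: continuation. acc=(acc<<6)|0x1C=0x81DC
Completed: cp=U+81DC (starts at byte 0)
Byte[3]=C6: 2-byte lead, need 1 cont bytes. acc=0x6
Byte[4]=B8: continuation. acc=(acc<<6)|0x38=0x1B8
Completed: cp=U+01B8 (starts at byte 3)
Byte[5]=3E: 1-byte ASCII. cp=U+003E
Byte[6]=C5: 2-byte lead, need 1 cont bytes. acc=0x5
Byte[7]=A0: continuation. acc=(acc<<6)|0x20=0x160
Completed: cp=U+0160 (starts at byte 6)
Byte[8]=D1: 2-byte lead, need 1 cont bytes. acc=0x11
Byte[9]=92: continuation. acc=(acc<<6)|0x12=0x452
Completed: cp=U+0452 (starts at byte 8)
Byte[10]=4E: 1-byte ASCII. cp=U+004E
Byte[11]=D9: 2-byte lead, need 1 cont bytes. acc=0x19
Byte[12]=A9: continuation. acc=(acc<<6)|0x29=0x669
Completed: cp=U+0669 (starts at byte 11)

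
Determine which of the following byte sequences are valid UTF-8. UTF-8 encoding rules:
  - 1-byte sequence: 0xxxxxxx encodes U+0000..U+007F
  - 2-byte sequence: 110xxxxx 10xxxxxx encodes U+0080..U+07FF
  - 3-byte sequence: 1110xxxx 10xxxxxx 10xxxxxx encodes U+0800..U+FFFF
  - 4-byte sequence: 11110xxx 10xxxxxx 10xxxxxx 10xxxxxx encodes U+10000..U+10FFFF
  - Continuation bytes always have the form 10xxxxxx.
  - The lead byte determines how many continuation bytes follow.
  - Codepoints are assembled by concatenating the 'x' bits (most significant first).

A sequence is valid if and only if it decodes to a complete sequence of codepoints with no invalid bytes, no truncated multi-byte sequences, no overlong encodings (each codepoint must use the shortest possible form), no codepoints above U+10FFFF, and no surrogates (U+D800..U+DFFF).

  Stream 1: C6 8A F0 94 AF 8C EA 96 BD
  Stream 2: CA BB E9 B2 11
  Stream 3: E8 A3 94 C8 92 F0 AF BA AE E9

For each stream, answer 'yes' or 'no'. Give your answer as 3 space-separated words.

Answer: yes no no

Derivation:
Stream 1: decodes cleanly. VALID
Stream 2: error at byte offset 4. INVALID
Stream 3: error at byte offset 10. INVALID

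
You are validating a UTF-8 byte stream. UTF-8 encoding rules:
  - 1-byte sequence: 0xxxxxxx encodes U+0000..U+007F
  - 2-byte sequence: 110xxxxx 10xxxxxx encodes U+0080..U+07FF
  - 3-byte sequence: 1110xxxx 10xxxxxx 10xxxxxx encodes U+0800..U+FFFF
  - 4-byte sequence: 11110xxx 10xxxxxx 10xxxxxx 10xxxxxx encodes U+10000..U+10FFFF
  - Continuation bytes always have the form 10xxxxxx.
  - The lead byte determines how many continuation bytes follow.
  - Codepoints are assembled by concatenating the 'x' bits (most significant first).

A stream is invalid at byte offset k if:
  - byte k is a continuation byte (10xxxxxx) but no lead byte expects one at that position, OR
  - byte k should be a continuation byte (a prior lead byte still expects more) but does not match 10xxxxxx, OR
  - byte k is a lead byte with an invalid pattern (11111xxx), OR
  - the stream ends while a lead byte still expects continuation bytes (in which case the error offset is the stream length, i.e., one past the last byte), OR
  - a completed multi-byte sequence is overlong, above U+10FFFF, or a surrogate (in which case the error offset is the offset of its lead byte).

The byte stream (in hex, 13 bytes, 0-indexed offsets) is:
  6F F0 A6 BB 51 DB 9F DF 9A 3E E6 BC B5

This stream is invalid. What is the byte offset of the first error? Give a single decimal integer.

Answer: 4

Derivation:
Byte[0]=6F: 1-byte ASCII. cp=U+006F
Byte[1]=F0: 4-byte lead, need 3 cont bytes. acc=0x0
Byte[2]=A6: continuation. acc=(acc<<6)|0x26=0x26
Byte[3]=BB: continuation. acc=(acc<<6)|0x3B=0x9BB
Byte[4]=51: expected 10xxxxxx continuation. INVALID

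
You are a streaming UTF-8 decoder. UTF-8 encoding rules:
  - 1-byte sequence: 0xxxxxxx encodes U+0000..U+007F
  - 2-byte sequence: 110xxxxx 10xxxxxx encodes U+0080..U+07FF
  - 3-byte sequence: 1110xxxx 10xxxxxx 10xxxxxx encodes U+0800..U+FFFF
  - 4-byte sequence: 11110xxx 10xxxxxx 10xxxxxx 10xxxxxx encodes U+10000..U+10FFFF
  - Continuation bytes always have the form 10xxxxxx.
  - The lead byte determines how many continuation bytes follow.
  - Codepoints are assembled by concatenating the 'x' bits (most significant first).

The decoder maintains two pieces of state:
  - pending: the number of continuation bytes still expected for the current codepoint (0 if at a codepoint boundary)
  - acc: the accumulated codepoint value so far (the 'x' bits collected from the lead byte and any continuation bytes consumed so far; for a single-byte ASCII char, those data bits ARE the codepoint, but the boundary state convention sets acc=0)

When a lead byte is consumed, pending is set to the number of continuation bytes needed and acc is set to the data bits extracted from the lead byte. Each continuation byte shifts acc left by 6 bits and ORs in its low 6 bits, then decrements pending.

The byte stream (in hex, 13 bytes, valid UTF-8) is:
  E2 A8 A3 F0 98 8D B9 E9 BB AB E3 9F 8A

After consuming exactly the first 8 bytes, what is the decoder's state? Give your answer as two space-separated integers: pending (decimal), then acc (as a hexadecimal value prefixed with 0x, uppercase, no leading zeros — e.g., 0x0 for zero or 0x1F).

Byte[0]=E2: 3-byte lead. pending=2, acc=0x2
Byte[1]=A8: continuation. acc=(acc<<6)|0x28=0xA8, pending=1
Byte[2]=A3: continuation. acc=(acc<<6)|0x23=0x2A23, pending=0
Byte[3]=F0: 4-byte lead. pending=3, acc=0x0
Byte[4]=98: continuation. acc=(acc<<6)|0x18=0x18, pending=2
Byte[5]=8D: continuation. acc=(acc<<6)|0x0D=0x60D, pending=1
Byte[6]=B9: continuation. acc=(acc<<6)|0x39=0x18379, pending=0
Byte[7]=E9: 3-byte lead. pending=2, acc=0x9

Answer: 2 0x9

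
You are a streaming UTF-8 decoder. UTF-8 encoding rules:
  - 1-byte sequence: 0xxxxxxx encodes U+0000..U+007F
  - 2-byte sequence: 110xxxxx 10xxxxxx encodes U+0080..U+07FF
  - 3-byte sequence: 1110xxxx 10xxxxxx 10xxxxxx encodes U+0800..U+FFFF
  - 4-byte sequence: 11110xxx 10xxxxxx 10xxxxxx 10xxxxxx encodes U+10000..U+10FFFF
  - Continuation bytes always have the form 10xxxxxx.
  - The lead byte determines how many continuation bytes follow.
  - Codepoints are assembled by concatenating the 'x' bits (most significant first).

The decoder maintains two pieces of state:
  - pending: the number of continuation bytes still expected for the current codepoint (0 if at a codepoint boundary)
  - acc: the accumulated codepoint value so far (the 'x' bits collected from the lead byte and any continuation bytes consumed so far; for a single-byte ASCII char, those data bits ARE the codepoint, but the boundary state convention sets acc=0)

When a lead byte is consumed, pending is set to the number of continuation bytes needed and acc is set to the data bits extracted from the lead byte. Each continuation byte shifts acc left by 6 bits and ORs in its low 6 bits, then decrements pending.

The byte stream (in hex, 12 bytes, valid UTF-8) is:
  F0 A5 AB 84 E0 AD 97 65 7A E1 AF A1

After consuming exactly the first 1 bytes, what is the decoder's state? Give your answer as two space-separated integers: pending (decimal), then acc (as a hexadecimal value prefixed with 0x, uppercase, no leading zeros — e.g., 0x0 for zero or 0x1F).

Answer: 3 0x0

Derivation:
Byte[0]=F0: 4-byte lead. pending=3, acc=0x0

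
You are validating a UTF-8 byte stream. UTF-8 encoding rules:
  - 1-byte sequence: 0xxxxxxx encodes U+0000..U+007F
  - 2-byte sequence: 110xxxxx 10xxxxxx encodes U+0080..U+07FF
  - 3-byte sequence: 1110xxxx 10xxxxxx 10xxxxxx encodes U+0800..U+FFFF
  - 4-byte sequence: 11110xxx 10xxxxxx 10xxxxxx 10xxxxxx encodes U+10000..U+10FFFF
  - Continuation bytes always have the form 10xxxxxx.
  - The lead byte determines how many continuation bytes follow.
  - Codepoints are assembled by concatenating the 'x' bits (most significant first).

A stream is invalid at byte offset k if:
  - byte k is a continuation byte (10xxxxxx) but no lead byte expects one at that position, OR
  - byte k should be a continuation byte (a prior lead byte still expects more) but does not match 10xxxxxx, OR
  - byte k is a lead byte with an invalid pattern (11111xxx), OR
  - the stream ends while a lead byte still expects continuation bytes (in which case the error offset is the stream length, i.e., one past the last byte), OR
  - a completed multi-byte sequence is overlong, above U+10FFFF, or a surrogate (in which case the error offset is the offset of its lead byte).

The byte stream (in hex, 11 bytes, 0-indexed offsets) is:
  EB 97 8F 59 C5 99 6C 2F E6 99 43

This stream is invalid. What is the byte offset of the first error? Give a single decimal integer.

Byte[0]=EB: 3-byte lead, need 2 cont bytes. acc=0xB
Byte[1]=97: continuation. acc=(acc<<6)|0x17=0x2D7
Byte[2]=8F: continuation. acc=(acc<<6)|0x0F=0xB5CF
Completed: cp=U+B5CF (starts at byte 0)
Byte[3]=59: 1-byte ASCII. cp=U+0059
Byte[4]=C5: 2-byte lead, need 1 cont bytes. acc=0x5
Byte[5]=99: continuation. acc=(acc<<6)|0x19=0x159
Completed: cp=U+0159 (starts at byte 4)
Byte[6]=6C: 1-byte ASCII. cp=U+006C
Byte[7]=2F: 1-byte ASCII. cp=U+002F
Byte[8]=E6: 3-byte lead, need 2 cont bytes. acc=0x6
Byte[9]=99: continuation. acc=(acc<<6)|0x19=0x199
Byte[10]=43: expected 10xxxxxx continuation. INVALID

Answer: 10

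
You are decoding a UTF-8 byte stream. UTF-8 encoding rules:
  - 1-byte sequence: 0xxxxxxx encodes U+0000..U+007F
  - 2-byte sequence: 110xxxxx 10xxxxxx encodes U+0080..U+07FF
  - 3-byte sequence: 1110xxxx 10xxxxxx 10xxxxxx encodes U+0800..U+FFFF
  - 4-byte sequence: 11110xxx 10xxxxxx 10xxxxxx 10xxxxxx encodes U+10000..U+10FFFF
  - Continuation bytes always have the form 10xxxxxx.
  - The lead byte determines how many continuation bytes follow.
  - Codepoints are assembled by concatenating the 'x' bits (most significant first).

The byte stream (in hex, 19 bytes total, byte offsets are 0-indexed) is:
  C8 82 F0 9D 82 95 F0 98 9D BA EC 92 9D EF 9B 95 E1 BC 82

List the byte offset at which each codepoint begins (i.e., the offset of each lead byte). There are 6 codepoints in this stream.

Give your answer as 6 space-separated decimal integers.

Byte[0]=C8: 2-byte lead, need 1 cont bytes. acc=0x8
Byte[1]=82: continuation. acc=(acc<<6)|0x02=0x202
Completed: cp=U+0202 (starts at byte 0)
Byte[2]=F0: 4-byte lead, need 3 cont bytes. acc=0x0
Byte[3]=9D: continuation. acc=(acc<<6)|0x1D=0x1D
Byte[4]=82: continuation. acc=(acc<<6)|0x02=0x742
Byte[5]=95: continuation. acc=(acc<<6)|0x15=0x1D095
Completed: cp=U+1D095 (starts at byte 2)
Byte[6]=F0: 4-byte lead, need 3 cont bytes. acc=0x0
Byte[7]=98: continuation. acc=(acc<<6)|0x18=0x18
Byte[8]=9D: continuation. acc=(acc<<6)|0x1D=0x61D
Byte[9]=BA: continuation. acc=(acc<<6)|0x3A=0x1877A
Completed: cp=U+1877A (starts at byte 6)
Byte[10]=EC: 3-byte lead, need 2 cont bytes. acc=0xC
Byte[11]=92: continuation. acc=(acc<<6)|0x12=0x312
Byte[12]=9D: continuation. acc=(acc<<6)|0x1D=0xC49D
Completed: cp=U+C49D (starts at byte 10)
Byte[13]=EF: 3-byte lead, need 2 cont bytes. acc=0xF
Byte[14]=9B: continuation. acc=(acc<<6)|0x1B=0x3DB
Byte[15]=95: continuation. acc=(acc<<6)|0x15=0xF6D5
Completed: cp=U+F6D5 (starts at byte 13)
Byte[16]=E1: 3-byte lead, need 2 cont bytes. acc=0x1
Byte[17]=BC: continuation. acc=(acc<<6)|0x3C=0x7C
Byte[18]=82: continuation. acc=(acc<<6)|0x02=0x1F02
Completed: cp=U+1F02 (starts at byte 16)

Answer: 0 2 6 10 13 16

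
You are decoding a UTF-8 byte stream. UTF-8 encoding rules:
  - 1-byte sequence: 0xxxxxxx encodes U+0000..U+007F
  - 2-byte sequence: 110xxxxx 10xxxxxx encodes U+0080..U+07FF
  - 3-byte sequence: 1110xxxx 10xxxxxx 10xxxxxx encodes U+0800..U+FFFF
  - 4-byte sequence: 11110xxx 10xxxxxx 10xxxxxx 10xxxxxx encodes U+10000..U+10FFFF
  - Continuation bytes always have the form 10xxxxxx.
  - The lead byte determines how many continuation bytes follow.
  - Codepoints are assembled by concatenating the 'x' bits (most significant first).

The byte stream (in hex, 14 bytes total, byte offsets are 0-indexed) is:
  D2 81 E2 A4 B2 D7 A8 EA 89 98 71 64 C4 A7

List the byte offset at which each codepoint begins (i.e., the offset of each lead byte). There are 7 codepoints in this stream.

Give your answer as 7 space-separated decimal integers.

Byte[0]=D2: 2-byte lead, need 1 cont bytes. acc=0x12
Byte[1]=81: continuation. acc=(acc<<6)|0x01=0x481
Completed: cp=U+0481 (starts at byte 0)
Byte[2]=E2: 3-byte lead, need 2 cont bytes. acc=0x2
Byte[3]=A4: continuation. acc=(acc<<6)|0x24=0xA4
Byte[4]=B2: continuation. acc=(acc<<6)|0x32=0x2932
Completed: cp=U+2932 (starts at byte 2)
Byte[5]=D7: 2-byte lead, need 1 cont bytes. acc=0x17
Byte[6]=A8: continuation. acc=(acc<<6)|0x28=0x5E8
Completed: cp=U+05E8 (starts at byte 5)
Byte[7]=EA: 3-byte lead, need 2 cont bytes. acc=0xA
Byte[8]=89: continuation. acc=(acc<<6)|0x09=0x289
Byte[9]=98: continuation. acc=(acc<<6)|0x18=0xA258
Completed: cp=U+A258 (starts at byte 7)
Byte[10]=71: 1-byte ASCII. cp=U+0071
Byte[11]=64: 1-byte ASCII. cp=U+0064
Byte[12]=C4: 2-byte lead, need 1 cont bytes. acc=0x4
Byte[13]=A7: continuation. acc=(acc<<6)|0x27=0x127
Completed: cp=U+0127 (starts at byte 12)

Answer: 0 2 5 7 10 11 12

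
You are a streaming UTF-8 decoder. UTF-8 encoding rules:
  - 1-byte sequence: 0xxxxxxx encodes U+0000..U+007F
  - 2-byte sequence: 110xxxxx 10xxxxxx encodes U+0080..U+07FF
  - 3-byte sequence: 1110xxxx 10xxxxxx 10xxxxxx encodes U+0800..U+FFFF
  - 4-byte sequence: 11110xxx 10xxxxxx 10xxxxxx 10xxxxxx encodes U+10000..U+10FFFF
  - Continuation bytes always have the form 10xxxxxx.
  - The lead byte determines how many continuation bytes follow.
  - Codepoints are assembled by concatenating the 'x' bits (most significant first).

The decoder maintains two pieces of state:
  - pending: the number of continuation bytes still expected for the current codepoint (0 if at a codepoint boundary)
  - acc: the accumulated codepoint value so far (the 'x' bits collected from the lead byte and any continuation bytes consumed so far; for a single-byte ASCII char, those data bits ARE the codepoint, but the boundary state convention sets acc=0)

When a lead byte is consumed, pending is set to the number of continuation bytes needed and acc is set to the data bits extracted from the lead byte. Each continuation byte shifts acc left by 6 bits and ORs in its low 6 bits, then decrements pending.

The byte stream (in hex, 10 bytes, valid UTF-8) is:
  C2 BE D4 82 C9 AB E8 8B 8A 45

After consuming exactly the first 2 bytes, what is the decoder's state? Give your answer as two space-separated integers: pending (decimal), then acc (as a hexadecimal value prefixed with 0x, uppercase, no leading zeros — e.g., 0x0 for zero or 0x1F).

Byte[0]=C2: 2-byte lead. pending=1, acc=0x2
Byte[1]=BE: continuation. acc=(acc<<6)|0x3E=0xBE, pending=0

Answer: 0 0xBE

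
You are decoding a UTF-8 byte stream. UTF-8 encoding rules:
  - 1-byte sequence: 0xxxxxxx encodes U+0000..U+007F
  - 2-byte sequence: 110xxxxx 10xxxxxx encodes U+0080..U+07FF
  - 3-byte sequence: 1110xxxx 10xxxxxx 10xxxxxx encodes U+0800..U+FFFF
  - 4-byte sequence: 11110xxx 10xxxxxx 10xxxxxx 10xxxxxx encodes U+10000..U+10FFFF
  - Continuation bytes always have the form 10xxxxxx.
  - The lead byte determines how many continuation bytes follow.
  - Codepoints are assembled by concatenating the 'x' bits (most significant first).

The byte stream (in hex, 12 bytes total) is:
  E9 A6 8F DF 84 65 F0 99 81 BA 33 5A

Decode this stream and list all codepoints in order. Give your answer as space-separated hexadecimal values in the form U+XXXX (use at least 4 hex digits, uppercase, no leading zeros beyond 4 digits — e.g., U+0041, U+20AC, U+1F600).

Byte[0]=E9: 3-byte lead, need 2 cont bytes. acc=0x9
Byte[1]=A6: continuation. acc=(acc<<6)|0x26=0x266
Byte[2]=8F: continuation. acc=(acc<<6)|0x0F=0x998F
Completed: cp=U+998F (starts at byte 0)
Byte[3]=DF: 2-byte lead, need 1 cont bytes. acc=0x1F
Byte[4]=84: continuation. acc=(acc<<6)|0x04=0x7C4
Completed: cp=U+07C4 (starts at byte 3)
Byte[5]=65: 1-byte ASCII. cp=U+0065
Byte[6]=F0: 4-byte lead, need 3 cont bytes. acc=0x0
Byte[7]=99: continuation. acc=(acc<<6)|0x19=0x19
Byte[8]=81: continuation. acc=(acc<<6)|0x01=0x641
Byte[9]=BA: continuation. acc=(acc<<6)|0x3A=0x1907A
Completed: cp=U+1907A (starts at byte 6)
Byte[10]=33: 1-byte ASCII. cp=U+0033
Byte[11]=5A: 1-byte ASCII. cp=U+005A

Answer: U+998F U+07C4 U+0065 U+1907A U+0033 U+005A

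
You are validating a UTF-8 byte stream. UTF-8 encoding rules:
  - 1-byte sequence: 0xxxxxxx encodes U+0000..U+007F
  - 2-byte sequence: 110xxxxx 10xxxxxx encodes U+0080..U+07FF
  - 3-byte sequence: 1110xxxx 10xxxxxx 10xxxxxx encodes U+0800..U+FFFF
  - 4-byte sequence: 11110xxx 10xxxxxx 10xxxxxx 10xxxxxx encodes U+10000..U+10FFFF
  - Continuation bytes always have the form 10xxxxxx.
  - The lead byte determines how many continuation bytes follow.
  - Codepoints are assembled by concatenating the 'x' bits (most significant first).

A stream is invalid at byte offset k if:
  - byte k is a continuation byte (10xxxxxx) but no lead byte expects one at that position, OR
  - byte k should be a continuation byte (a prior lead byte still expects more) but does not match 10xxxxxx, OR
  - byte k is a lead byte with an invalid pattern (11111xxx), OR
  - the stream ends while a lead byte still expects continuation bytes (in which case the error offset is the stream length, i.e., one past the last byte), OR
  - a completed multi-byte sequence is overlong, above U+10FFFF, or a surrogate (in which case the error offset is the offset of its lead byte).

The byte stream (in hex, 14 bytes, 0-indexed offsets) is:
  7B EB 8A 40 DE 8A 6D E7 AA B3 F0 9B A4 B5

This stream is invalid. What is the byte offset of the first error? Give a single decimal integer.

Byte[0]=7B: 1-byte ASCII. cp=U+007B
Byte[1]=EB: 3-byte lead, need 2 cont bytes. acc=0xB
Byte[2]=8A: continuation. acc=(acc<<6)|0x0A=0x2CA
Byte[3]=40: expected 10xxxxxx continuation. INVALID

Answer: 3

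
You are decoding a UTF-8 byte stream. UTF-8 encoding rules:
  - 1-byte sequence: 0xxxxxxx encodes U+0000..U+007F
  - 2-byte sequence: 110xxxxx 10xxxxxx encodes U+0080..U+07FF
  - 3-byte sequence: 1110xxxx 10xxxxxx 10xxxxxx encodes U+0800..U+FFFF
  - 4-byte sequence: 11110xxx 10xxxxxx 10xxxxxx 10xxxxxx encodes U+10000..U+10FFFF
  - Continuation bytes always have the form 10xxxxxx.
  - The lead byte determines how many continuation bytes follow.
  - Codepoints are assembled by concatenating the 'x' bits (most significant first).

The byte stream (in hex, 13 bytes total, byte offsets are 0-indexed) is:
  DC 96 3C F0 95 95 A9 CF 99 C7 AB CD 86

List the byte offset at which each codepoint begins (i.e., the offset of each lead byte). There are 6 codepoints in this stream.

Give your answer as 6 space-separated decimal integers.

Byte[0]=DC: 2-byte lead, need 1 cont bytes. acc=0x1C
Byte[1]=96: continuation. acc=(acc<<6)|0x16=0x716
Completed: cp=U+0716 (starts at byte 0)
Byte[2]=3C: 1-byte ASCII. cp=U+003C
Byte[3]=F0: 4-byte lead, need 3 cont bytes. acc=0x0
Byte[4]=95: continuation. acc=(acc<<6)|0x15=0x15
Byte[5]=95: continuation. acc=(acc<<6)|0x15=0x555
Byte[6]=A9: continuation. acc=(acc<<6)|0x29=0x15569
Completed: cp=U+15569 (starts at byte 3)
Byte[7]=CF: 2-byte lead, need 1 cont bytes. acc=0xF
Byte[8]=99: continuation. acc=(acc<<6)|0x19=0x3D9
Completed: cp=U+03D9 (starts at byte 7)
Byte[9]=C7: 2-byte lead, need 1 cont bytes. acc=0x7
Byte[10]=AB: continuation. acc=(acc<<6)|0x2B=0x1EB
Completed: cp=U+01EB (starts at byte 9)
Byte[11]=CD: 2-byte lead, need 1 cont bytes. acc=0xD
Byte[12]=86: continuation. acc=(acc<<6)|0x06=0x346
Completed: cp=U+0346 (starts at byte 11)

Answer: 0 2 3 7 9 11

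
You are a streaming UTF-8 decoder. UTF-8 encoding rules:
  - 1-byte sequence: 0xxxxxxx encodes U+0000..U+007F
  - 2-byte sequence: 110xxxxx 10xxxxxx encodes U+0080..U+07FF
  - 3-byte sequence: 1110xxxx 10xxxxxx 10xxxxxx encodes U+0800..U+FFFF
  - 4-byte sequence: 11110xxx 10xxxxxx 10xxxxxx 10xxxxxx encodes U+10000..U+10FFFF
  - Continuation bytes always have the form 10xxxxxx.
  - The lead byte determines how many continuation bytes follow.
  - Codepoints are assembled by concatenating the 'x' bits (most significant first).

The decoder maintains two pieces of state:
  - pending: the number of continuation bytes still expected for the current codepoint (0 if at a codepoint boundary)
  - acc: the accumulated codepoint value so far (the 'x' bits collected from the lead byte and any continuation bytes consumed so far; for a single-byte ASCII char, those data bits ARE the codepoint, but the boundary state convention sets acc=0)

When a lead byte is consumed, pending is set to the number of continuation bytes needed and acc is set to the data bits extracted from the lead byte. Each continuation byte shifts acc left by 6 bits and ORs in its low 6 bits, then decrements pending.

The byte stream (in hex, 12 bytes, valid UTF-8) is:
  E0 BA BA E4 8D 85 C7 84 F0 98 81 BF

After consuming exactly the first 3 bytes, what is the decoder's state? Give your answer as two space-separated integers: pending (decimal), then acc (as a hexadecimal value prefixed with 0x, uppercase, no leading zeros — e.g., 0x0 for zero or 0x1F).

Byte[0]=E0: 3-byte lead. pending=2, acc=0x0
Byte[1]=BA: continuation. acc=(acc<<6)|0x3A=0x3A, pending=1
Byte[2]=BA: continuation. acc=(acc<<6)|0x3A=0xEBA, pending=0

Answer: 0 0xEBA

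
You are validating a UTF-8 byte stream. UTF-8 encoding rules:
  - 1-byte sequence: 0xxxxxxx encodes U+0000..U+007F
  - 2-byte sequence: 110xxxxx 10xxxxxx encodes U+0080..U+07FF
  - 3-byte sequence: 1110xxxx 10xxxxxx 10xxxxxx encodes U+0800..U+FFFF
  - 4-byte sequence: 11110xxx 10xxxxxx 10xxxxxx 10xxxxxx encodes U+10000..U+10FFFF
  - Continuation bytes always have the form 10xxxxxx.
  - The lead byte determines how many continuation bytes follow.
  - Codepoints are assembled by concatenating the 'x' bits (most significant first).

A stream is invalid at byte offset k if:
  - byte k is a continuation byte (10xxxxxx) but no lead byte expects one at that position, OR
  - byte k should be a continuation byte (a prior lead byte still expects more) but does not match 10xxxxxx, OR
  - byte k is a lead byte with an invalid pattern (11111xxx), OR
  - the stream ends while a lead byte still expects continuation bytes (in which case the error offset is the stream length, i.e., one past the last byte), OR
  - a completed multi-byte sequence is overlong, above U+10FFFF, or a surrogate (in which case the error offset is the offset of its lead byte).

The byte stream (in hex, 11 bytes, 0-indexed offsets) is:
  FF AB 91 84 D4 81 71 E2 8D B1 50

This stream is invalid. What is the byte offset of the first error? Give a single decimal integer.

Answer: 0

Derivation:
Byte[0]=FF: INVALID lead byte (not 0xxx/110x/1110/11110)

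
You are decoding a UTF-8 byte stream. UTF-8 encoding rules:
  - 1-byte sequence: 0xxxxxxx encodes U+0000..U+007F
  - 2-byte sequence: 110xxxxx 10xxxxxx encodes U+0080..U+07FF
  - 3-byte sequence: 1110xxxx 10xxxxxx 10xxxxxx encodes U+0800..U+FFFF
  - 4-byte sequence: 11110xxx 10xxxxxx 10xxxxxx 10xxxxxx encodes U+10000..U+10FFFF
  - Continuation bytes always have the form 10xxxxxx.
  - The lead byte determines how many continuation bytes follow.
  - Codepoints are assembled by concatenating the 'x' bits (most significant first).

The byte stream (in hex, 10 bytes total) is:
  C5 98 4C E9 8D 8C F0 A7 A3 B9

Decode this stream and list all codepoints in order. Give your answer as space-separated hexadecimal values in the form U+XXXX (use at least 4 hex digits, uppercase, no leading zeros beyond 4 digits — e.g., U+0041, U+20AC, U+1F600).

Byte[0]=C5: 2-byte lead, need 1 cont bytes. acc=0x5
Byte[1]=98: continuation. acc=(acc<<6)|0x18=0x158
Completed: cp=U+0158 (starts at byte 0)
Byte[2]=4C: 1-byte ASCII. cp=U+004C
Byte[3]=E9: 3-byte lead, need 2 cont bytes. acc=0x9
Byte[4]=8D: continuation. acc=(acc<<6)|0x0D=0x24D
Byte[5]=8C: continuation. acc=(acc<<6)|0x0C=0x934C
Completed: cp=U+934C (starts at byte 3)
Byte[6]=F0: 4-byte lead, need 3 cont bytes. acc=0x0
Byte[7]=A7: continuation. acc=(acc<<6)|0x27=0x27
Byte[8]=A3: continuation. acc=(acc<<6)|0x23=0x9E3
Byte[9]=B9: continuation. acc=(acc<<6)|0x39=0x278F9
Completed: cp=U+278F9 (starts at byte 6)

Answer: U+0158 U+004C U+934C U+278F9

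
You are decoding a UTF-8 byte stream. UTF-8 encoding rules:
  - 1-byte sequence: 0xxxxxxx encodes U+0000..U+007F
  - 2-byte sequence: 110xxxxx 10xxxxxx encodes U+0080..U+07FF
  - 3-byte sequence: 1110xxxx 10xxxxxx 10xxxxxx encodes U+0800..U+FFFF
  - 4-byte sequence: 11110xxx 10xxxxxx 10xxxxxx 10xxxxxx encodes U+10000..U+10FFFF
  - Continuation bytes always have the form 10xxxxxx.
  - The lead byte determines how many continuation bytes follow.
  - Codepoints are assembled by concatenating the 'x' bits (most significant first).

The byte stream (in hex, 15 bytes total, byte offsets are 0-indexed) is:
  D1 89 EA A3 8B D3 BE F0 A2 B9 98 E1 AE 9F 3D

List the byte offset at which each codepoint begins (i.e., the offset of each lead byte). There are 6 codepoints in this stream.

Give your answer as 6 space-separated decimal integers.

Byte[0]=D1: 2-byte lead, need 1 cont bytes. acc=0x11
Byte[1]=89: continuation. acc=(acc<<6)|0x09=0x449
Completed: cp=U+0449 (starts at byte 0)
Byte[2]=EA: 3-byte lead, need 2 cont bytes. acc=0xA
Byte[3]=A3: continuation. acc=(acc<<6)|0x23=0x2A3
Byte[4]=8B: continuation. acc=(acc<<6)|0x0B=0xA8CB
Completed: cp=U+A8CB (starts at byte 2)
Byte[5]=D3: 2-byte lead, need 1 cont bytes. acc=0x13
Byte[6]=BE: continuation. acc=(acc<<6)|0x3E=0x4FE
Completed: cp=U+04FE (starts at byte 5)
Byte[7]=F0: 4-byte lead, need 3 cont bytes. acc=0x0
Byte[8]=A2: continuation. acc=(acc<<6)|0x22=0x22
Byte[9]=B9: continuation. acc=(acc<<6)|0x39=0x8B9
Byte[10]=98: continuation. acc=(acc<<6)|0x18=0x22E58
Completed: cp=U+22E58 (starts at byte 7)
Byte[11]=E1: 3-byte lead, need 2 cont bytes. acc=0x1
Byte[12]=AE: continuation. acc=(acc<<6)|0x2E=0x6E
Byte[13]=9F: continuation. acc=(acc<<6)|0x1F=0x1B9F
Completed: cp=U+1B9F (starts at byte 11)
Byte[14]=3D: 1-byte ASCII. cp=U+003D

Answer: 0 2 5 7 11 14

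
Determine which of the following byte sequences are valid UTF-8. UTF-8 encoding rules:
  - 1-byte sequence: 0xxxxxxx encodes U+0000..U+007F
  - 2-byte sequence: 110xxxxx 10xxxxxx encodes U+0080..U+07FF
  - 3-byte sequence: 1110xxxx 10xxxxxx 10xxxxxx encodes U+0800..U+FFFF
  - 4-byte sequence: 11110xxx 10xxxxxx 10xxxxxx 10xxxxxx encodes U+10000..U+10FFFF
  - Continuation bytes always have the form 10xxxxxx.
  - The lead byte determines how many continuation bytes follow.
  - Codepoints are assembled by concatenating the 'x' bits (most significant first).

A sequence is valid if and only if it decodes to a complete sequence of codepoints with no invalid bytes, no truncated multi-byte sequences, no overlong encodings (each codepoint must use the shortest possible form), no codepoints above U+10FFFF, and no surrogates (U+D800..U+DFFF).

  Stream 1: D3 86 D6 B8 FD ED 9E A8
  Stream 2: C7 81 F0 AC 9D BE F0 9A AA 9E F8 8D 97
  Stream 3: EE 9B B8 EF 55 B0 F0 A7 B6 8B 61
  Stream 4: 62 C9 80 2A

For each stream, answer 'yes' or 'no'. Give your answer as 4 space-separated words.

Stream 1: error at byte offset 4. INVALID
Stream 2: error at byte offset 10. INVALID
Stream 3: error at byte offset 4. INVALID
Stream 4: decodes cleanly. VALID

Answer: no no no yes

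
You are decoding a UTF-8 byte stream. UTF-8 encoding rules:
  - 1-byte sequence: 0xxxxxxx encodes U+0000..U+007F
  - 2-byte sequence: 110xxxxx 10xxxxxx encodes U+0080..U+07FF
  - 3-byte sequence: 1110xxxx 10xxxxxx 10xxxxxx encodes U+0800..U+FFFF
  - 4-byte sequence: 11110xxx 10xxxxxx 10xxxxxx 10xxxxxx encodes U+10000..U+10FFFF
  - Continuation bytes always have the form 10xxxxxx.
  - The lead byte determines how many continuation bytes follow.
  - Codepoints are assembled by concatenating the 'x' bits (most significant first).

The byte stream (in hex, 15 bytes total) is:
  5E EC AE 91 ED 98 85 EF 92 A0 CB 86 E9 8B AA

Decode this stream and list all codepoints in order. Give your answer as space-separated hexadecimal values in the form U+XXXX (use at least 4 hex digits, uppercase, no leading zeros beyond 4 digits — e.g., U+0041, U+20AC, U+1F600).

Byte[0]=5E: 1-byte ASCII. cp=U+005E
Byte[1]=EC: 3-byte lead, need 2 cont bytes. acc=0xC
Byte[2]=AE: continuation. acc=(acc<<6)|0x2E=0x32E
Byte[3]=91: continuation. acc=(acc<<6)|0x11=0xCB91
Completed: cp=U+CB91 (starts at byte 1)
Byte[4]=ED: 3-byte lead, need 2 cont bytes. acc=0xD
Byte[5]=98: continuation. acc=(acc<<6)|0x18=0x358
Byte[6]=85: continuation. acc=(acc<<6)|0x05=0xD605
Completed: cp=U+D605 (starts at byte 4)
Byte[7]=EF: 3-byte lead, need 2 cont bytes. acc=0xF
Byte[8]=92: continuation. acc=(acc<<6)|0x12=0x3D2
Byte[9]=A0: continuation. acc=(acc<<6)|0x20=0xF4A0
Completed: cp=U+F4A0 (starts at byte 7)
Byte[10]=CB: 2-byte lead, need 1 cont bytes. acc=0xB
Byte[11]=86: continuation. acc=(acc<<6)|0x06=0x2C6
Completed: cp=U+02C6 (starts at byte 10)
Byte[12]=E9: 3-byte lead, need 2 cont bytes. acc=0x9
Byte[13]=8B: continuation. acc=(acc<<6)|0x0B=0x24B
Byte[14]=AA: continuation. acc=(acc<<6)|0x2A=0x92EA
Completed: cp=U+92EA (starts at byte 12)

Answer: U+005E U+CB91 U+D605 U+F4A0 U+02C6 U+92EA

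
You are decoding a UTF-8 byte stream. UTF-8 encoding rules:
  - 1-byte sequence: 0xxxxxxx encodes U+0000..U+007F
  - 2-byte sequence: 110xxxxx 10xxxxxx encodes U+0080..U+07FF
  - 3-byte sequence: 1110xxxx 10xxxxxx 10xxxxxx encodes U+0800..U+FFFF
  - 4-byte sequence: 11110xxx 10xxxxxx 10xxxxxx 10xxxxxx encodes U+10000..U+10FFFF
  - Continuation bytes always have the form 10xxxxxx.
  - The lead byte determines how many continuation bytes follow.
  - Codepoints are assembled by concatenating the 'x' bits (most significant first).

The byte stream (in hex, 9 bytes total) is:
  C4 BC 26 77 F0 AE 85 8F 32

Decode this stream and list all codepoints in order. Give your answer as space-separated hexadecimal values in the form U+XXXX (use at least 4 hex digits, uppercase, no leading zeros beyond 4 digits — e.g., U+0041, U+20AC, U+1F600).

Byte[0]=C4: 2-byte lead, need 1 cont bytes. acc=0x4
Byte[1]=BC: continuation. acc=(acc<<6)|0x3C=0x13C
Completed: cp=U+013C (starts at byte 0)
Byte[2]=26: 1-byte ASCII. cp=U+0026
Byte[3]=77: 1-byte ASCII. cp=U+0077
Byte[4]=F0: 4-byte lead, need 3 cont bytes. acc=0x0
Byte[5]=AE: continuation. acc=(acc<<6)|0x2E=0x2E
Byte[6]=85: continuation. acc=(acc<<6)|0x05=0xB85
Byte[7]=8F: continuation. acc=(acc<<6)|0x0F=0x2E14F
Completed: cp=U+2E14F (starts at byte 4)
Byte[8]=32: 1-byte ASCII. cp=U+0032

Answer: U+013C U+0026 U+0077 U+2E14F U+0032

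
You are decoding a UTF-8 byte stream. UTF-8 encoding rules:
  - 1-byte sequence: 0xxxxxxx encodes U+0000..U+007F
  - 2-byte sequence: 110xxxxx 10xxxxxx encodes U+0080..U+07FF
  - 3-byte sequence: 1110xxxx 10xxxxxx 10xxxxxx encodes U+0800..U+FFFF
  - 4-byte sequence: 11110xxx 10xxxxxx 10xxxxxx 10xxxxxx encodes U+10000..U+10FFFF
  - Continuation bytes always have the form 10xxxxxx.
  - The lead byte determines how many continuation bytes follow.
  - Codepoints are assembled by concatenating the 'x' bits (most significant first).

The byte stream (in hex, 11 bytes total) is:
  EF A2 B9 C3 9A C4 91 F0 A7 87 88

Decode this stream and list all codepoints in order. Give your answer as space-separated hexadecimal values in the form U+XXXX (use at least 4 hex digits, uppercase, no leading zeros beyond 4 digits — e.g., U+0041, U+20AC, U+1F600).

Answer: U+F8B9 U+00DA U+0111 U+271C8

Derivation:
Byte[0]=EF: 3-byte lead, need 2 cont bytes. acc=0xF
Byte[1]=A2: continuation. acc=(acc<<6)|0x22=0x3E2
Byte[2]=B9: continuation. acc=(acc<<6)|0x39=0xF8B9
Completed: cp=U+F8B9 (starts at byte 0)
Byte[3]=C3: 2-byte lead, need 1 cont bytes. acc=0x3
Byte[4]=9A: continuation. acc=(acc<<6)|0x1A=0xDA
Completed: cp=U+00DA (starts at byte 3)
Byte[5]=C4: 2-byte lead, need 1 cont bytes. acc=0x4
Byte[6]=91: continuation. acc=(acc<<6)|0x11=0x111
Completed: cp=U+0111 (starts at byte 5)
Byte[7]=F0: 4-byte lead, need 3 cont bytes. acc=0x0
Byte[8]=A7: continuation. acc=(acc<<6)|0x27=0x27
Byte[9]=87: continuation. acc=(acc<<6)|0x07=0x9C7
Byte[10]=88: continuation. acc=(acc<<6)|0x08=0x271C8
Completed: cp=U+271C8 (starts at byte 7)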